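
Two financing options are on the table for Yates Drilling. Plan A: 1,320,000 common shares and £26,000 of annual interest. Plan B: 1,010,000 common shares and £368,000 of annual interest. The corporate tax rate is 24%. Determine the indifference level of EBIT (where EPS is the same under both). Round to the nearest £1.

£1,482,258

At indifference, (EBIT − 26,000)(1 − t)/1,320,000 = (EBIT − 368,000)(1 − t)/1,010,000.
The (1 − t) factor cancels: (EBIT − 26,000) × 1,010,000 = (EBIT − 368,000) × 1,320,000.
Solving, EBIT = (368,000·1,320,000 − 26,000·1,010,000) / (1,320,000 − 1,010,000) = 459,500,000,000 / 310,000 = 1,482,258.06.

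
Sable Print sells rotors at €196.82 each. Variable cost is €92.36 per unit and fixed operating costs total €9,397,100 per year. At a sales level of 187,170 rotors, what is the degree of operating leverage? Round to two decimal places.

Contribution at this volume is 187,170 × €104.46 = €19,551,778.20.
Operating income = contribution − fixed costs = €19,551,778.20 − €9,397,100 = €10,154,678.20.
DOL = contribution ÷ EBIT = €19,551,778.20 ÷ €10,154,678.20 = 1.9254.

1.93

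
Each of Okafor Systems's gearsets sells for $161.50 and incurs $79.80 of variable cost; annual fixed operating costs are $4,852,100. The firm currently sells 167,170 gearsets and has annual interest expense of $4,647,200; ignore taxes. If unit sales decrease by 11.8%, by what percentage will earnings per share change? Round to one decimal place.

Contribution at this volume is 167,170 × $81.70 = $13,657,789.00.
EBIT = $13,657,789.00 − $4,852,100 = $8,805,689.00.
After interest of $4,647,200.00, pre-tax earnings = $4,158,489.00.
Degree of combined leverage = contribution ÷ (EBIT − I) = $13,657,789.00 ÷ $4,158,489.00 = 3.2843.
%ΔEPS = DCL × %ΔSales = 3.2843 × -11.8% = -38.8%.

-38.8%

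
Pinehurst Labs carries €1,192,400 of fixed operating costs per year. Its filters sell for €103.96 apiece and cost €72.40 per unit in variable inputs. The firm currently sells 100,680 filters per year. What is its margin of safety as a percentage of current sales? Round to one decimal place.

Contribution margin per unit = €103.96 − €72.40 = €31.56. Break-even units = €1,192,400 ÷ €31.56 = 37,782.00; break-even revenue = 37,782.00 × €103.96 = €3,927,816.98.
Current sales = 100,680 × €103.96 = €10,466,692.80.
Margin of safety = (€10,466,692.80 − €3,927,816.98) ÷ €10,466,692.80 = 62.5%.

62.5%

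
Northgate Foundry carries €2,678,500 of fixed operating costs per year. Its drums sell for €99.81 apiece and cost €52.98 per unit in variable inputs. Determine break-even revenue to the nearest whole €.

€5,708,757

Contribution margin per unit = €99.81 − €52.98 = €46.83, a CM ratio of €46.83 ÷ €99.81 = 0.4692.
Break-even revenue = fixed costs × price ÷ CM = €2,678,500 × €99.81 ÷ €46.83 = €5,708,757.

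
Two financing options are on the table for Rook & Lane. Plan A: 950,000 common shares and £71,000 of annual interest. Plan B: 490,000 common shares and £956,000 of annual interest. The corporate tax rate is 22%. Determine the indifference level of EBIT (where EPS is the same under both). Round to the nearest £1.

At indifference, (EBIT − 71,000)(1 − t)/950,000 = (EBIT − 956,000)(1 − t)/490,000.
The (1 − t) factor cancels: (EBIT − 71,000) × 490,000 = (EBIT − 956,000) × 950,000.
Solving, EBIT = (956,000·950,000 − 71,000·490,000) / (950,000 − 490,000) = 873,410,000,000 / 460,000 = 1,898,717.39.

£1,898,717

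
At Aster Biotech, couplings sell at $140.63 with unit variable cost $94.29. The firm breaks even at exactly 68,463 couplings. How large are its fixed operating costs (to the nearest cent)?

Each unit contributes $140.63 − $94.29 = $46.34.
Fixed costs = break-even units × CM = 68,463 × $46.34 = $3,172,575.42.

$3,172,575.42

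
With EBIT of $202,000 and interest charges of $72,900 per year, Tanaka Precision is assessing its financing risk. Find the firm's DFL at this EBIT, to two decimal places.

Interest = $72,900.00.
Degree of financial leverage = EBIT / (EBIT − interest) = $202,000 / $129,100.00 = 1.5647.

1.56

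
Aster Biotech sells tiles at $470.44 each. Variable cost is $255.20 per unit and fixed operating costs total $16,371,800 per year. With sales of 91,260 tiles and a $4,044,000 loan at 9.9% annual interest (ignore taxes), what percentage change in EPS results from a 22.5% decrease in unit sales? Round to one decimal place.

At 91,260 units, contribution = 91,260 × $215.24 = $19,642,802.40.
EBIT = $19,642,802.40 − $16,371,800 = $3,271,002.40.
After interest of $400,356.00, pre-tax earnings = $2,870,646.40.
DCL = total CM / (EBIT − I) = $19,642,802.40 / $2,870,646.40 = 6.8426.
EPS therefore changes by 6.8426 × (-22.5%) = -154.0%.

-154.0%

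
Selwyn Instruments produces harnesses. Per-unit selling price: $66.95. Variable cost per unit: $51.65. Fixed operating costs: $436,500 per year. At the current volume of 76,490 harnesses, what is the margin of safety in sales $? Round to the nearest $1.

$3,210,961

Contribution margin per unit = $66.95 − $51.65 = $15.30. Break-even units = $436,500 ÷ $15.30 = 28,529.41; break-even revenue = 28,529.41 × $66.95 = $1,910,044.12.
Current sales = 76,490 × $66.95 = $5,121,005.50.
Margin of safety = $5,121,005.50 − $1,910,044.12 = $3,210,961.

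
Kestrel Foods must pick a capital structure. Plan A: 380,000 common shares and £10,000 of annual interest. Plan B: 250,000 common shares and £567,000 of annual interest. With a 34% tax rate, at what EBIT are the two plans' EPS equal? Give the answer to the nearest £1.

Set EPS_A = EPS_B: (EBIT − £10,000)(1 − 0.34) ÷ 380,000 = (EBIT − £567,000)(1 − 0.34) ÷ 250,000.
The (1 − t) factor cancels: (EBIT − 10,000) × 250,000 = (EBIT − 567,000) × 380,000.
Solving, EBIT = (567,000·380,000 − 10,000·250,000) / (380,000 − 250,000) = 212,960,000,000 / 130,000 = 1,638,153.85.

£1,638,154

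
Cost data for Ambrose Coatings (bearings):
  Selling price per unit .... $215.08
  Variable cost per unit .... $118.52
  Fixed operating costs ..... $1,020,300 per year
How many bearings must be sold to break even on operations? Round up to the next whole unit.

10,567 bearings

Each unit contributes $215.08 − $118.52 = $96.56.
Break-even Q = $1,020,300 / $96.56 = 10,566.49 → 10,567 bearings.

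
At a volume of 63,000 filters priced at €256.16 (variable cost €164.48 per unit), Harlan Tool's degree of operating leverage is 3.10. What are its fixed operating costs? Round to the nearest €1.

Total contribution margin = 63,000 × €91.68 = €5,775,840.00.
DOL = contribution / EBIT, so EBIT = €5,775,840.00 / 3.10 = €1,863,174.19.
Fixed costs = CM − EBIT = €5,775,840.00 − €1,863,174.19 = €3,912,666.

€3,912,666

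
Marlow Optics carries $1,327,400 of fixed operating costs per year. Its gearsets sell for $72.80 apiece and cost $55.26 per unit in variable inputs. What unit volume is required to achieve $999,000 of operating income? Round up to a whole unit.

132,634 gearsets

Contribution margin per unit = $72.80 − $55.26 = $17.54.
Required volume = (fixed costs + target profit) ÷ CM = ($1,327,400 + $999,000) ÷ $17.54 = 132,633.98, so 132,634 gearsets.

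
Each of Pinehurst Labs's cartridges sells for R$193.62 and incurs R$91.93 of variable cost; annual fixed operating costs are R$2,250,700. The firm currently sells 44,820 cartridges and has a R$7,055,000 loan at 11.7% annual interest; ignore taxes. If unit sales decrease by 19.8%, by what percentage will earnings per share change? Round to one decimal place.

-60.9%

Contribution at this volume is 44,820 × R$101.69 = R$4,557,745.80.
Operating income = contribution − fixed costs = R$4,557,745.80 − R$2,250,700 = R$2,307,045.80.
Interest = R$825,435.00, so EBIT − I = R$1,481,610.80.
DCL = total CM / (EBIT − I) = R$4,557,745.80 / R$1,481,610.80 = 3.0762.
%ΔEPS = DCL × %ΔSales = 3.0762 × -19.8% = -60.9%.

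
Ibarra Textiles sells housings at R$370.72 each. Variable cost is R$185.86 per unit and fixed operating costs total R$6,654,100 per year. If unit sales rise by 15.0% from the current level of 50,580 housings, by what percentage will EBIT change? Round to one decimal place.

+52.0%

Total contribution margin = 50,580 × R$184.86 = R$9,350,218.80.
Subtracting fixed costs: EBIT = R$9,350,218.80 − R$6,654,100 = R$2,696,118.80.
Degree of operating leverage = R$9,350,218.80 / R$2,696,118.80 = 3.4680.
Operating income changes by 3.4680 × +15.0% = +52.0%.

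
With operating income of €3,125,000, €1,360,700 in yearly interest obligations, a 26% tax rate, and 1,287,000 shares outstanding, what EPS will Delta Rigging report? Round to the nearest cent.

€1.01

Pre-tax income = €3,125,000 − €1,360,700.00 = €1,764,300.00.
After tax at 26%: net income = €1,764,300.00 × 0.74 = €1,305,582.00.
EPS = €1,305,582.00 ÷ 1,287,000 = €1.01.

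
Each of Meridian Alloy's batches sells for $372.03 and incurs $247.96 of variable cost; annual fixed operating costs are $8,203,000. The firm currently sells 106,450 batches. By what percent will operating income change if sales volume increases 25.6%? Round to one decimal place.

At 106,450 units, contribution = 106,450 × $124.07 = $13,207,251.50.
Subtracting fixed costs: EBIT = $13,207,251.50 − $8,203,000 = $5,004,251.50.
DOL = contribution ÷ EBIT = $13,207,251.50 ÷ $5,004,251.50 = 2.6392.
So EBIT moves 2.6392 × (+25.6%) = +67.6%.

+67.6%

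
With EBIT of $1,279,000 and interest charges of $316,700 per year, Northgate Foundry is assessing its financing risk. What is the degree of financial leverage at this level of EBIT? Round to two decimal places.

Annual interest charges come to $316,700.00.
Degree of financial leverage = EBIT / (EBIT − interest) = $1,279,000 / $962,300.00 = 1.3291.

1.33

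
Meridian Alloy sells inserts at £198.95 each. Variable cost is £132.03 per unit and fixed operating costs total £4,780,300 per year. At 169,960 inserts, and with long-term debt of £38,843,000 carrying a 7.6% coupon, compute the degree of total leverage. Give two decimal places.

3.12

Total contribution margin = 169,960 × £66.92 = £11,373,723.20.
EBIT = £11,373,723.20 − £4,780,300 = £6,593,423.20. Interest = £2,952,068.00, so EBIT − I = £3,641,355.20.
DCL = contribution ÷ (EBIT − I) = £11,373,723.20 ÷ £3,641,355.20 = 3.1235.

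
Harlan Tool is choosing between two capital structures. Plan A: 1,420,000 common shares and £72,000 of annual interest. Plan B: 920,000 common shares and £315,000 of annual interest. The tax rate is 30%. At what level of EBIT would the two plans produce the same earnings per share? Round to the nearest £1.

Set EPS_A = EPS_B: (EBIT − £72,000)(1 − 0.30) ÷ 1,420,000 = (EBIT − £315,000)(1 − 0.30) ÷ 920,000.
The (1 − t) factor cancels: (EBIT − 72,000) × 920,000 = (EBIT − 315,000) × 1,420,000.
EBIT × (1,420,000 − 920,000) = 315,000 × 1,420,000 − 72,000 × 920,000 = 381,060,000,000, so EBIT = 381,060,000,000 ÷ 500,000 = 762,120.00.

£762,120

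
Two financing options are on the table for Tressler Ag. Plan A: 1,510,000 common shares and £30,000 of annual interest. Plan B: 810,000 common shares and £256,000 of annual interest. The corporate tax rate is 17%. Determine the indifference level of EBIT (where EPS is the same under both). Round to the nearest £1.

£517,514

Set EPS_A = EPS_B: (EBIT − £30,000)(1 − 0.17) ÷ 1,510,000 = (EBIT − £256,000)(1 − 0.17) ÷ 810,000.
The (1 − t) factor cancels: (EBIT − 30,000) × 810,000 = (EBIT − 256,000) × 1,510,000.
EBIT × (1,510,000 − 810,000) = 256,000 × 1,510,000 − 30,000 × 810,000 = 362,260,000,000, so EBIT = 362,260,000,000 ÷ 700,000 = 517,514.29.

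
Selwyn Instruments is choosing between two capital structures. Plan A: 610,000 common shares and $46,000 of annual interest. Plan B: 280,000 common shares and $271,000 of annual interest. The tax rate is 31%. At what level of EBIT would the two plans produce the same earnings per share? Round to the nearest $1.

At indifference, (EBIT − 46,000)(1 − t)/610,000 = (EBIT − 271,000)(1 − t)/280,000.
Cancelling (1 − t) and cross-multiplying: 280,000·(EBIT − 46,000) = 610,000·(EBIT − 271,000).
Solving, EBIT = (271,000·610,000 − 46,000·280,000) / (610,000 − 280,000) = 152,430,000,000 / 330,000 = 461,909.09.

$461,909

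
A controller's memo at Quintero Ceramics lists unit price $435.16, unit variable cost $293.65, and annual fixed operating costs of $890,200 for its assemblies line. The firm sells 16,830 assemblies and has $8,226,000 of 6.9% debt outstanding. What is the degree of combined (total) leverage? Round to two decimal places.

Total contribution margin = 16,830 × $141.51 = $2,381,613.30.
Operating income = contribution − fixed costs = $2,381,613.30 − $890,200 = $1,491,413.30. Interest = $567,594.00, so EBIT − I = $923,819.30.
Degree of total leverage = total CM / (EBIT − interest) = $2,381,613.30 / $923,819.30 = 2.5780.

2.58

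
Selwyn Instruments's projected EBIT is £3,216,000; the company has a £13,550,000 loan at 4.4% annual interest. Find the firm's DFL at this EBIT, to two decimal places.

Interest = £596,200.00.
Degree of financial leverage = EBIT / (EBIT − interest) = £3,216,000 / £2,619,800.00 = 1.2276.

1.23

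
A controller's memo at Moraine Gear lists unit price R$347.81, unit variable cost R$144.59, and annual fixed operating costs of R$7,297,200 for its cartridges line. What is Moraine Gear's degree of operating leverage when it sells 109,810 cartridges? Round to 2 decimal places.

1.49

Total contribution margin = 109,810 × R$203.22 = R$22,315,588.20.
EBIT = R$22,315,588.20 − R$7,297,200 = R$15,018,388.20.
DOL = contribution ÷ EBIT = R$22,315,588.20 ÷ R$15,018,388.20 = 1.4859.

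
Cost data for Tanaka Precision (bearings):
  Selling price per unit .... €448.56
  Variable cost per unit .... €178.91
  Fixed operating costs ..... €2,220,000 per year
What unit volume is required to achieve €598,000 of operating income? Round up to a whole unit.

Each unit contributes €448.56 − €178.91 = €269.65.
Units = (FC + target) / CM = (€2,220,000 + €598,000) / €269.65 = 10,450.58, so 10,451 bearings.

10,451 bearings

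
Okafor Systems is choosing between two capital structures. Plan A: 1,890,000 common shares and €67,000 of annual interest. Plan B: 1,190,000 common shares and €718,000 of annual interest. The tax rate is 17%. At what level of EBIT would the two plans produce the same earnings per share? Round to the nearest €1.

€1,824,700

Set EPS_A = EPS_B: (EBIT − €67,000)(1 − 0.17) ÷ 1,890,000 = (EBIT − €718,000)(1 − 0.17) ÷ 1,190,000.
Cancelling (1 − t) and cross-multiplying: 1,190,000·(EBIT − 67,000) = 1,890,000·(EBIT − 718,000).
EBIT × (1,890,000 − 1,190,000) = 718,000 × 1,890,000 − 67,000 × 1,190,000 = 1,277,290,000,000, so EBIT = 1,277,290,000,000 ÷ 700,000 = 1,824,700.00.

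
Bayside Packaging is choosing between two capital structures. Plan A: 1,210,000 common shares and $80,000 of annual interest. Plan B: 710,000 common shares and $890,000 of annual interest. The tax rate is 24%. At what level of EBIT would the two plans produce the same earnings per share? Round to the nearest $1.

$2,040,200

At indifference, (EBIT − 80,000)(1 − t)/1,210,000 = (EBIT − 890,000)(1 − t)/710,000.
Cancelling (1 − t) and cross-multiplying: 710,000·(EBIT − 80,000) = 1,210,000·(EBIT − 890,000).
EBIT × (1,210,000 − 710,000) = 890,000 × 1,210,000 − 80,000 × 710,000 = 1,020,100,000,000, so EBIT = 1,020,100,000,000 ÷ 500,000 = 2,040,200.00.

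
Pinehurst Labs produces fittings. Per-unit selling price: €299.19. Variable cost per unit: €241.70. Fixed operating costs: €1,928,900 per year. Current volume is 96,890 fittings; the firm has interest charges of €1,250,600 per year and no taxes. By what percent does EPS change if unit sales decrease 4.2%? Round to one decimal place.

-9.8%

Contribution at this volume is 96,890 × €57.49 = €5,570,206.10.
Operating income = contribution − fixed costs = €5,570,206.10 − €1,928,900 = €3,641,306.10.
Interest = €1,250,600.00, so EBIT − I = €2,390,706.10.
Degree of combined leverage = contribution ÷ (EBIT − I) = €5,570,206.10 ÷ €2,390,706.10 = 2.3299.
%ΔEPS = DCL × %ΔSales = 2.3299 × -4.2% = -9.8%.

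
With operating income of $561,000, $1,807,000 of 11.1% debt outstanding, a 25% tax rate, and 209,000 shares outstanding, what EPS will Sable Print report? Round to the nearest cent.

$1.29

Pre-tax income = $561,000 − $200,577.00 = $360,423.00.
Net income = $360,423.00 × (1 − 0.25) = $270,317.25.
EPS = $270,317.25 ÷ 209,000 = $1.29.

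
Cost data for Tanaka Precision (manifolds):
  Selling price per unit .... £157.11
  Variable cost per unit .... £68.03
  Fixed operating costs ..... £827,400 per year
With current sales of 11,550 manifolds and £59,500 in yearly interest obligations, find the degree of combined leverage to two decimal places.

At 11,550 units, contribution = 11,550 × £89.08 = £1,028,874.00.
Operating income = contribution − fixed costs = £1,028,874.00 − £827,400 = £201,474.00. Interest = £59,500.00.
DOL = £1,028,874.00 ÷ £201,474.00 = 5.1067; DFL = £201,474.00 ÷ £141,974.00 = 1.4191.
DCL = DOL × DFL = 5.1067 × 1.4191 = 7.2469.

7.25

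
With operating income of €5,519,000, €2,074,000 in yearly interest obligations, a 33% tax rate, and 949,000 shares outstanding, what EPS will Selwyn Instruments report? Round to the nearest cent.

€2.43

Interest = €2,074,000.00, so EBT = €5,519,000 − €2,074,000.00 = €3,445,000.00.
After tax at 33%: net income = €3,445,000.00 × 0.67 = €2,308,150.00.
EPS = €2,308,150.00 ÷ 949,000 = €2.43.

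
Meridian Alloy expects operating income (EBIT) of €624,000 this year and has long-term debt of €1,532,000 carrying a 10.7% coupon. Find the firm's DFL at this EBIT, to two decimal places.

Interest = €163,924.00.
DFL = EBIT ÷ (EBIT − I) = €624,000 ÷ (€624,000 − €163,924.00) = €624,000 ÷ €460,076.00 = 1.3563.

1.36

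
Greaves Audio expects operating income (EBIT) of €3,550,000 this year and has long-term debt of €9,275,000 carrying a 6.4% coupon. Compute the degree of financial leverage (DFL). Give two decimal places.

Annual interest charges come to €593,600.00.
DFL = EBIT ÷ (EBIT − I) = €3,550,000 ÷ (€3,550,000 − €593,600.00) = €3,550,000 ÷ €2,956,400.00 = 1.2008.

1.20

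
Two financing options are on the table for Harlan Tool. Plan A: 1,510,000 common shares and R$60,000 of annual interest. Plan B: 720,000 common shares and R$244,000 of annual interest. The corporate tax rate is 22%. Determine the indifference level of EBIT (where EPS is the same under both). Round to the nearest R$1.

Set EPS_A = EPS_B: (EBIT − R$60,000)(1 − 0.22) ÷ 1,510,000 = (EBIT − R$244,000)(1 − 0.22) ÷ 720,000.
Cancelling (1 − t) and cross-multiplying: 720,000·(EBIT − 60,000) = 1,510,000·(EBIT − 244,000).
EBIT × (1,510,000 − 720,000) = 244,000 × 1,510,000 − 60,000 × 720,000 = 325,240,000,000, so EBIT = 325,240,000,000 ÷ 790,000 = 411,696.20.

R$411,696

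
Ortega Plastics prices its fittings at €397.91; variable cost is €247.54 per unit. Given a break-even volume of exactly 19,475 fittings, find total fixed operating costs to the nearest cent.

€2,928,455.75

Each unit contributes €397.91 − €247.54 = €150.37.
Since BE = FC / CM, FC = 19,475 × €150.37 = €2,928,455.75.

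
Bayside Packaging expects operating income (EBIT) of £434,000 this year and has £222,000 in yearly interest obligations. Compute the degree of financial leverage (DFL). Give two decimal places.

Annual interest charges come to £222,000.00.
DFL = EBIT ÷ (EBIT − I) = £434,000 ÷ (£434,000 − £222,000.00) = £434,000 ÷ £212,000.00 = 2.0472.

2.05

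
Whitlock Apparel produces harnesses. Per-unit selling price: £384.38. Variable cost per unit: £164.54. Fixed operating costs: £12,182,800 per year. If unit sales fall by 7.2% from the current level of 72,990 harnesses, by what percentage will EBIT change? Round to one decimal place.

-29.9%

Contribution at this volume is 72,990 × £219.84 = £16,046,121.60.
EBIT = £16,046,121.60 − £12,182,800 = £3,863,321.60.
DOL = contribution ÷ EBIT = £16,046,121.60 ÷ £3,863,321.60 = 4.1535.
So EBIT moves 4.1535 × (-7.2%) = -29.9%.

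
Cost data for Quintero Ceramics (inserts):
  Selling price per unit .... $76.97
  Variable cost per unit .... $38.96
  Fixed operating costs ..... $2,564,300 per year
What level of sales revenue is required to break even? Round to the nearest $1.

$5,192,691

Contribution margin per unit = $76.97 − $38.96 = $38.01, a CM ratio of $38.01 ÷ $76.97 = 0.4938.
Break-even sales = FC ÷ CM ratio = $2,564,300 × $76.97 / $38.01 = $5,192,691.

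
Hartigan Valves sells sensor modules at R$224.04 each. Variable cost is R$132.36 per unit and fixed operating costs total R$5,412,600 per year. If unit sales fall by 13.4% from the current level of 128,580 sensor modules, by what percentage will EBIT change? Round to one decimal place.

-24.8%

Total contribution margin = 128,580 × R$91.68 = R$11,788,214.40.
Subtracting fixed costs: EBIT = R$11,788,214.40 − R$5,412,600 = R$6,375,614.40.
DOL = contribution ÷ EBIT = R$11,788,214.40 ÷ R$6,375,614.40 = 1.8490.
%ΔEBIT = DOL × %ΔSales = 1.8490 × -13.4% = -24.8%.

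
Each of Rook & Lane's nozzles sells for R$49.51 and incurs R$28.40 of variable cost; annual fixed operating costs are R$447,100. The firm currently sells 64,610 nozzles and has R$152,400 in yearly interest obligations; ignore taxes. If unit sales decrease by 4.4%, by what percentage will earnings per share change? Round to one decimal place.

-7.9%

Total contribution margin = 64,610 × R$21.11 = R$1,363,917.10.
EBIT = R$1,363,917.10 − R$447,100 = R$916,817.10.
Interest = R$152,400.00, so EBIT − I = R$764,417.10.
Degree of combined leverage = contribution ÷ (EBIT − I) = R$1,363,917.10 ÷ R$764,417.10 = 1.7843.
%ΔEPS = DCL × %ΔSales = 1.7843 × -4.4% = -7.9%.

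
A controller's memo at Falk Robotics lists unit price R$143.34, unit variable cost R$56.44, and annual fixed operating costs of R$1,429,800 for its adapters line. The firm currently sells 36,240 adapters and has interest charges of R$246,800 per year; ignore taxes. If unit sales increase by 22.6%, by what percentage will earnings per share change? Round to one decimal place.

+48.3%

At 36,240 units, contribution = 36,240 × R$86.90 = R$3,149,256.00.
Operating income = contribution − fixed costs = R$3,149,256.00 − R$1,429,800 = R$1,719,456.00.
After interest of R$246,800.00, pre-tax earnings = R$1,472,656.00.
DCL = total CM / (EBIT − I) = R$3,149,256.00 / R$1,472,656.00 = 2.1385.
EPS therefore changes by 2.1385 × (+22.6%) = +48.3%.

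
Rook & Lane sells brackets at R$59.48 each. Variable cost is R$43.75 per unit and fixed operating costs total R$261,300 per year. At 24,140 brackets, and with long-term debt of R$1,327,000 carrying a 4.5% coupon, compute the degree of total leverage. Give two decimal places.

Total contribution margin = 24,140 × R$15.73 = R$379,722.20.
Subtracting fixed costs: EBIT = R$379,722.20 − R$261,300 = R$118,422.20. Interest = R$59,715.00, so EBIT − I = R$58,707.20.
Degree of total leverage = total CM / (EBIT − interest) = R$379,722.20 / R$58,707.20 = 6.4681.

6.47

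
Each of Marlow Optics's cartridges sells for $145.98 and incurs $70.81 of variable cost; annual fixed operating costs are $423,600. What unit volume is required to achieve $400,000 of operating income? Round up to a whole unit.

Unit CM = price − variable cost = $145.98 − $70.81 = $75.17.
Need Q such that Q × $75.17 − $423,600 = $400,000, i.e. Q = $823,600 / $75.17 = 10,956.50 → 10,957.

10,957 cartridges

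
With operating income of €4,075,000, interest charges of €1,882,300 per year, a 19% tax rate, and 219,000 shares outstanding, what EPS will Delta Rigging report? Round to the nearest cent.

€8.11

Pre-tax income = €4,075,000 − €1,882,300.00 = €2,192,700.00.
Net income = €2,192,700.00 × (1 − 0.19) = €1,776,087.00.
EPS = €1,776,087.00 ÷ 219,000 = €8.11.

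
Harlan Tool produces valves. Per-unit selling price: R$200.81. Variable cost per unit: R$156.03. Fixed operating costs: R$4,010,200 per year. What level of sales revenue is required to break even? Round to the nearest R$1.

R$17,983,213

Contribution margin per unit = R$200.81 − R$156.03 = R$44.78, a CM ratio of R$44.78 ÷ R$200.81 = 0.2230.
Break-even sales = FC ÷ CM ratio = R$4,010,200 × R$200.81 / R$44.78 = R$17,983,213.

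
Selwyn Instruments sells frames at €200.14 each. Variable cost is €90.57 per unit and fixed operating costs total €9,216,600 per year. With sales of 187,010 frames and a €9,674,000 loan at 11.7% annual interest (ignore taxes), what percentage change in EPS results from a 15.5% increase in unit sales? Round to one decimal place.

+31.3%

At 187,010 units, contribution = 187,010 × €109.57 = €20,490,685.70.
Operating income = contribution − fixed costs = €20,490,685.70 − €9,216,600 = €11,274,085.70.
Interest = €1,131,858.00, so EBIT − I = €10,142,227.70.
DCL = total CM / (EBIT − I) = €20,490,685.70 / €10,142,227.70 = 2.0203.
EPS therefore changes by 2.0203 × (+15.5%) = +31.3%.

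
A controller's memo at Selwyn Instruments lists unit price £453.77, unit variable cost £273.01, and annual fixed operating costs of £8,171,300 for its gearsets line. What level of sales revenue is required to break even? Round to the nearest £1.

CM per unit = £453.77 − £273.01 = £180.76; CM ratio = £180.76 / £453.77 = 0.3984.
Break-even revenue = fixed costs × price ÷ CM = £8,171,300 × £453.77 ÷ £180.76 = £20,512,784.

£20,512,784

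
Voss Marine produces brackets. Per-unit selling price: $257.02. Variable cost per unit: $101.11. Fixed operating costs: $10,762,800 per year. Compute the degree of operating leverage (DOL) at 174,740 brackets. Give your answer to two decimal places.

1.65

Total contribution margin = 174,740 × $155.91 = $27,243,713.40.
Operating income = contribution − fixed costs = $27,243,713.40 − $10,762,800 = $16,480,913.40.
So DOL = total CM / EBIT = $27,243,713.40 / $16,480,913.40 = 1.6530.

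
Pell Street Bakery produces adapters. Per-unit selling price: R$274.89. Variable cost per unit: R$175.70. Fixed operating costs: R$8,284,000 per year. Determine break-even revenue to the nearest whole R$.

CM per unit = R$274.89 − R$175.70 = R$99.19; CM ratio = R$99.19 / R$274.89 = 0.3608.
Break-even revenue = fixed costs × price ÷ CM = R$8,284,000 × R$274.89 ÷ R$99.19 = R$22,957,846.

R$22,957,846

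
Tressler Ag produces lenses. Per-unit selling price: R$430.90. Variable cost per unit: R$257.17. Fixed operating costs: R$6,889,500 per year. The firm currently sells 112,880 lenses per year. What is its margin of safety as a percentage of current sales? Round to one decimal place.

64.9%

Unit CM = price − variable cost = R$430.90 − R$257.17 = R$173.73. Break-even units = R$6,889,500 ÷ R$173.73 = 39,656.36; break-even revenue = 39,656.36 × R$430.90 = R$17,087,926.96.
Actual sales revenue = 112,880 × R$430.90 = R$48,639,992.00.
Margin of safety = (R$48,639,992.00 − R$17,087,926.96) ÷ R$48,639,992.00 = 64.9%.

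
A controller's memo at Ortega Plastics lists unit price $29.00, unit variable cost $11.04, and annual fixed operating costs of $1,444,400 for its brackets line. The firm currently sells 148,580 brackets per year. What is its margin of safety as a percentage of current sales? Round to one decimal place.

45.9%

Contribution margin per unit = $29.00 − $11.04 = $17.96. Break-even units = $1,444,400 ÷ $17.96 = 80,423.16; break-even revenue = 80,423.16 × $29.00 = $2,332,271.71.
Current sales = 148,580 × $29.00 = $4,308,820.00.
Margin of safety = ($4,308,820.00 − $2,332,271.71) ÷ $4,308,820.00 = 45.9%.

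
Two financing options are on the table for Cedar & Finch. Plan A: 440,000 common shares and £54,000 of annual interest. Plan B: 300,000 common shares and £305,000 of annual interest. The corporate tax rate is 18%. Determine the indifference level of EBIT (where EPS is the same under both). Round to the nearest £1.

£842,857

At indifference, (EBIT − 54,000)(1 − t)/440,000 = (EBIT − 305,000)(1 − t)/300,000.
Cancelling (1 − t) and cross-multiplying: 300,000·(EBIT − 54,000) = 440,000·(EBIT − 305,000).
Solving, EBIT = (305,000·440,000 − 54,000·300,000) / (440,000 − 300,000) = 118,000,000,000 / 140,000 = 842,857.14.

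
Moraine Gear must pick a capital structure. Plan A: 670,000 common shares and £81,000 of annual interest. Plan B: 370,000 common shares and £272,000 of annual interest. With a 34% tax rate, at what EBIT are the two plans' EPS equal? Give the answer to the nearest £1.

Set EPS_A = EPS_B: (EBIT − £81,000)(1 − 0.34) ÷ 670,000 = (EBIT − £272,000)(1 − 0.34) ÷ 370,000.
Cancelling (1 − t) and cross-multiplying: 370,000·(EBIT − 81,000) = 670,000·(EBIT − 272,000).
EBIT × (670,000 − 370,000) = 272,000 × 670,000 − 81,000 × 370,000 = 152,270,000,000, so EBIT = 152,270,000,000 ÷ 300,000 = 507,566.67.

£507,567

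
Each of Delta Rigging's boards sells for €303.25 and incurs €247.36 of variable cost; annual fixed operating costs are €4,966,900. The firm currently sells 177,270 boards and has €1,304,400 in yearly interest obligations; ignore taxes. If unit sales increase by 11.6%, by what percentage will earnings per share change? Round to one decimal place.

At 177,270 units, contribution = 177,270 × €55.89 = €9,907,620.30.
Subtracting fixed costs: EBIT = €9,907,620.30 − €4,966,900 = €4,940,720.30.
After interest of €1,304,400.00, pre-tax earnings = €3,636,320.30.
DCL = total CM / (EBIT − I) = €9,907,620.30 / €3,636,320.30 = 2.7246.
EPS therefore changes by 2.7246 × (+11.6%) = +31.6%.

+31.6%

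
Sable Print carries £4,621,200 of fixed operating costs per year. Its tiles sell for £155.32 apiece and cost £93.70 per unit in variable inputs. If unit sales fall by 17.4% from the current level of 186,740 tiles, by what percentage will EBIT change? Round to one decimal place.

-29.1%

At 186,740 units, contribution = 186,740 × £61.62 = £11,506,918.80.
EBIT = £11,506,918.80 − £4,621,200 = £6,885,718.80.
So DOL = total CM / EBIT = £11,506,918.80 / £6,885,718.80 = 1.6711.
So EBIT moves 1.6711 × (-17.4%) = -29.1%.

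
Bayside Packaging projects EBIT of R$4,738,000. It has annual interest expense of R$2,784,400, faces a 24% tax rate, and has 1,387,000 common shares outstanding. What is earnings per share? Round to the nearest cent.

Interest = R$2,784,400.00, so EBT = R$4,738,000 − R$2,784,400.00 = R$1,953,600.00.
After tax at 24%: net income = R$1,953,600.00 × 0.76 = R$1,484,736.00.
Per share: R$1,484,736.00 / 1,387,000 shares = R$1.07.

R$1.07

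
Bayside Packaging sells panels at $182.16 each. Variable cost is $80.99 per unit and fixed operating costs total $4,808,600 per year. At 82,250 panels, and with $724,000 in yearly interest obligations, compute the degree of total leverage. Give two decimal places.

Contribution at this volume is 82,250 × $101.17 = $8,321,232.50.
Subtracting fixed costs: EBIT = $8,321,232.50 − $4,808,600 = $3,512,632.50. Interest = $724,000.00, so EBIT − I = $2,788,632.50.
Degree of total leverage = total CM / (EBIT − interest) = $8,321,232.50 / $2,788,632.50 = 2.9840.

2.98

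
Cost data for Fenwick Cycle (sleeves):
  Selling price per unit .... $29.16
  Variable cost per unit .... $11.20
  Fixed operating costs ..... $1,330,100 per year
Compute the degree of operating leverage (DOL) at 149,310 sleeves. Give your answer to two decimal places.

1.98

At 149,310 units, contribution = 149,310 × $17.96 = $2,681,607.60.
Operating income = contribution − fixed costs = $2,681,607.60 − $1,330,100 = $1,351,507.60.
Degree of operating leverage = $2,681,607.60 / $1,351,507.60 = 1.9842.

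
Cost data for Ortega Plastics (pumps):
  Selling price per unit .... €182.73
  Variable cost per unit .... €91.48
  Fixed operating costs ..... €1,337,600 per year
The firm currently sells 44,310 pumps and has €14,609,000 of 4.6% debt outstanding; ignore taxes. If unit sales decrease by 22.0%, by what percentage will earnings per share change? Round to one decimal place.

-43.7%

At 44,310 units, contribution = 44,310 × €91.25 = €4,043,287.50.
Operating income = contribution − fixed costs = €4,043,287.50 − €1,337,600 = €2,705,687.50.
Interest = €672,014.00, so EBIT − I = €2,033,673.50.
Degree of combined leverage = contribution ÷ (EBIT − I) = €4,043,287.50 ÷ €2,033,673.50 = 1.9882.
EPS therefore changes by 1.9882 × (-22.0%) = -43.7%.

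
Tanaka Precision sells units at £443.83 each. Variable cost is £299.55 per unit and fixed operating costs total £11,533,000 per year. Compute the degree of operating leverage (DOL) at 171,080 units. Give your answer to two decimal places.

At 171,080 units, contribution = 171,080 × £144.28 = £24,683,422.40.
Subtracting fixed costs: EBIT = £24,683,422.40 − £11,533,000 = £13,150,422.40.
Degree of operating leverage = £24,683,422.40 / £13,150,422.40 = 1.8770.

1.88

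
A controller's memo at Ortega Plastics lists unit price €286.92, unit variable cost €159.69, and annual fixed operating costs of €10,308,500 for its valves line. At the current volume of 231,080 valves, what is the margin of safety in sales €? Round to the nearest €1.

Contribution margin per unit = €286.92 − €159.69 = €127.23. Break-even units = €10,308,500 ÷ €127.23 = 81,022.56; break-even revenue = 81,022.56 × €286.92 = €23,246,992.22.
Current sales = 231,080 × €286.92 = €66,301,473.60.
Margin of safety = €66,301,473.60 − €23,246,992.22 = €43,054,481.

€43,054,481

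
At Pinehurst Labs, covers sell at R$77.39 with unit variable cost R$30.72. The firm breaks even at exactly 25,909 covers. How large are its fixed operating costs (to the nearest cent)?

R$1,209,173.03

Unit CM = price − variable cost = R$77.39 − R$30.72 = R$46.67.
Fixed costs = break-even units × CM = 25,909 × R$46.67 = R$1,209,173.03.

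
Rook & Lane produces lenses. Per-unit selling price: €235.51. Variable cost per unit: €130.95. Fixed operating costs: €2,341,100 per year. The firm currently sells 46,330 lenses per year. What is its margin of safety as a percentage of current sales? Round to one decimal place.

51.7%

Unit CM = price − variable cost = €235.51 − €130.95 = €104.56. Break-even units = €2,341,100 ÷ €104.56 = 22,390.02; break-even revenue = 22,390.02 × €235.51 = €5,273,072.50.
Actual sales revenue = 46,330 × €235.51 = €10,911,178.30.
Margin of safety = (€10,911,178.30 − €5,273,072.50) ÷ €10,911,178.30 = 51.7%.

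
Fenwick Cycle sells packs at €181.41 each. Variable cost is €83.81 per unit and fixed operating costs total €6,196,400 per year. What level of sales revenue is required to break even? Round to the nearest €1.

€11,517,305

CM per unit = €181.41 − €83.81 = €97.60; CM ratio = €97.60 / €181.41 = 0.5380.
Break-even sales = FC ÷ CM ratio = €6,196,400 × €181.41 / €97.60 = €11,517,305.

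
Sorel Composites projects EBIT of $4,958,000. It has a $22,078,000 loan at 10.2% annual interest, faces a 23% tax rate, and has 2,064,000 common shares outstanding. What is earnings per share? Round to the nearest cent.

Pre-tax income = $4,958,000 − $2,251,956.00 = $2,706,044.00.
After tax at 23%: net income = $2,706,044.00 × 0.77 = $2,083,653.88.
Per share: $2,083,653.88 / 2,064,000 shares = $1.01.

$1.01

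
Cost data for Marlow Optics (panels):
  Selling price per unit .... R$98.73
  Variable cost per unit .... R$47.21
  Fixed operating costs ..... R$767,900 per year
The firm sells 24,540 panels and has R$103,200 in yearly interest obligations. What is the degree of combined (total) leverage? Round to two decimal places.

3.22

Total contribution margin = 24,540 × R$51.52 = R$1,264,300.80.
Operating income = contribution − fixed costs = R$1,264,300.80 − R$767,900 = R$496,400.80. Interest = R$103,200.00, so EBIT − I = R$393,200.80.
Degree of total leverage = total CM / (EBIT − interest) = R$1,264,300.80 / R$393,200.80 = 3.2154.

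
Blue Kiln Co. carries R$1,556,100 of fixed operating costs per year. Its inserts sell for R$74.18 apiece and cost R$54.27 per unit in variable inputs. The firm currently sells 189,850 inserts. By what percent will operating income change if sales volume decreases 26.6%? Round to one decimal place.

Contribution at this volume is 189,850 × R$19.91 = R$3,779,913.50.
Operating income = contribution − fixed costs = R$3,779,913.50 − R$1,556,100 = R$2,223,813.50.
DOL = contribution ÷ EBIT = R$3,779,913.50 ÷ R$2,223,813.50 = 1.6997.
So EBIT moves 1.6997 × (-26.6%) = -45.2%.

-45.2%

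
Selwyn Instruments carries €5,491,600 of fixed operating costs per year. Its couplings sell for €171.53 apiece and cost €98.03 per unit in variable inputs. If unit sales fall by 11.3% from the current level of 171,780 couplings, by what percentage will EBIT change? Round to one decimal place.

-20.0%

At 171,780 units, contribution = 171,780 × €73.50 = €12,625,830.00.
EBIT = €12,625,830.00 − €5,491,600 = €7,134,230.00.
Degree of operating leverage = €12,625,830.00 / €7,134,230.00 = 1.7698.
%ΔEBIT = DOL × %ΔSales = 1.7698 × -11.3% = -20.0%.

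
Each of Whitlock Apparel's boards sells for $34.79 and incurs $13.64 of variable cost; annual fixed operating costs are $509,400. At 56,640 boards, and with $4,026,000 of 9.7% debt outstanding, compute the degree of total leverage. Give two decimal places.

4.02

At 56,640 units, contribution = 56,640 × $21.15 = $1,197,936.00.
EBIT = $1,197,936.00 − $509,400 = $688,536.00. Interest = $390,522.00.
DOL = $1,197,936.00 ÷ $688,536.00 = 1.7398; DFL = $688,536.00 ÷ $298,014.00 = 2.3104.
Combined leverage = 1.7398 × 2.3104 = 4.0196.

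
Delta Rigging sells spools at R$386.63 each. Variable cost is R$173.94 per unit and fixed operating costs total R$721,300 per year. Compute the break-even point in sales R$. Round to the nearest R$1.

CM per unit = R$386.63 − R$173.94 = R$212.69; CM ratio = R$212.69 / R$386.63 = 0.5501.
Break-even revenue = fixed costs × price ÷ CM = R$721,300 × R$386.63 ÷ R$212.69 = R$1,311,186.

R$1,311,186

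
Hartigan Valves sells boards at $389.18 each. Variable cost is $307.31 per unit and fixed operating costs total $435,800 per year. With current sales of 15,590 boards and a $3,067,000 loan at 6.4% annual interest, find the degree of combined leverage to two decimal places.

At 15,590 units, contribution = 15,590 × $81.87 = $1,276,353.30.
Subtracting fixed costs: EBIT = $1,276,353.30 − $435,800 = $840,553.30. Interest = $196,288.00, so EBIT − I = $644,265.30.
Degree of total leverage = total CM / (EBIT − interest) = $1,276,353.30 / $644,265.30 = 1.9811.

1.98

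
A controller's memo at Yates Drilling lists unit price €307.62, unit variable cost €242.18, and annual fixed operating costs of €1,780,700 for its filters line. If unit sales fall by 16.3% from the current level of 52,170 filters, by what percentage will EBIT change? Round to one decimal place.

Contribution at this volume is 52,170 × €65.44 = €3,414,004.80.
EBIT = €3,414,004.80 − €1,780,700 = €1,633,304.80.
So DOL = total CM / EBIT = €3,414,004.80 / €1,633,304.80 = 2.0902.
Operating income changes by 2.0902 × -16.3% = -34.1%.

-34.1%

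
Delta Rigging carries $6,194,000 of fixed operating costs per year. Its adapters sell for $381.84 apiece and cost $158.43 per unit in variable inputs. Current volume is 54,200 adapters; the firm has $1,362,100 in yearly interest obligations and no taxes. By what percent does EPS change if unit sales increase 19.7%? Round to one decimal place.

At 54,200 units, contribution = 54,200 × $223.41 = $12,108,822.00.
Subtracting fixed costs: EBIT = $12,108,822.00 − $6,194,000 = $5,914,822.00.
Interest = $1,362,100.00, so EBIT − I = $4,552,722.00.
Degree of combined leverage = contribution ÷ (EBIT − I) = $12,108,822.00 ÷ $4,552,722.00 = 2.6597.
EPS therefore changes by 2.6597 × (+19.7%) = +52.4%.

+52.4%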